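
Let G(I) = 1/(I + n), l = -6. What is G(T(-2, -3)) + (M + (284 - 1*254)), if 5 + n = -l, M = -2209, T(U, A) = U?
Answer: -2180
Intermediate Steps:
n = 1 (n = -5 - 1*(-6) = -5 + 6 = 1)
G(I) = 1/(1 + I) (G(I) = 1/(I + 1) = 1/(1 + I))
G(T(-2, -3)) + (M + (284 - 1*254)) = 1/(1 - 2) + (-2209 + (284 - 1*254)) = 1/(-1) + (-2209 + (284 - 254)) = -1 + (-2209 + 30) = -1 - 2179 = -2180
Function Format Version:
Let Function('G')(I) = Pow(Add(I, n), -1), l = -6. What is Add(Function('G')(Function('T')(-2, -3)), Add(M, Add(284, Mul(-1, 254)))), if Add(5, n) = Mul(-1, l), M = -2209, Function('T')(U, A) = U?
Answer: -2180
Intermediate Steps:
n = 1 (n = Add(-5, Mul(-1, -6)) = Add(-5, 6) = 1)
Function('G')(I) = Pow(Add(1, I), -1) (Function('G')(I) = Pow(Add(I, 1), -1) = Pow(Add(1, I), -1))
Add(Function('G')(Function('T')(-2, -3)), Add(M, Add(284, Mul(-1, 254)))) = Add(Pow(Add(1, -2), -1), Add(-2209, Add(284, Mul(-1, 254)))) = Add(Pow(-1, -1), Add(-2209, Add(284, -254))) = Add(-1, Add(-2209, 30)) = Add(-1, -2179) = -2180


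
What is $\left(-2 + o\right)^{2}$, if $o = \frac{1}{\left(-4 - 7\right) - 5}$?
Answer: $\frac{1089}{256} \approx 4.2539$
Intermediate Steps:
$o = - \frac{1}{16}$ ($o = \frac{1}{\left(-4 - 7\right) - 5} = \frac{1}{-11 - 5} = \frac{1}{-16} = - \frac{1}{16} \approx -0.0625$)
$\left(-2 + o\right)^{2} = \left(-2 - \frac{1}{16}\right)^{2} = \left(- \frac{33}{16}\right)^{2} = \frac{1089}{256}$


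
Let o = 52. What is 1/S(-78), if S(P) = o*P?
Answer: -1/4056 ≈ -0.00024655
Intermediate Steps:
S(P) = 52*P
1/S(-78) = 1/(52*(-78)) = 1/(-4056) = -1/4056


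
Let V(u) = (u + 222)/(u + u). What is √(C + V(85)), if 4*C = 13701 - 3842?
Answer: 3*√7920385/170 ≈ 49.664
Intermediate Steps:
V(u) = (222 + u)/(2*u) (V(u) = (222 + u)/((2*u)) = (222 + u)*(1/(2*u)) = (222 + u)/(2*u))
C = 9859/4 (C = (13701 - 3842)/4 = (¼)*9859 = 9859/4 ≈ 2464.8)
√(C + V(85)) = √(9859/4 + (½)*(222 + 85)/85) = √(9859/4 + (½)*(1/85)*307) = √(9859/4 + 307/170) = √(838629/340) = 3*√7920385/170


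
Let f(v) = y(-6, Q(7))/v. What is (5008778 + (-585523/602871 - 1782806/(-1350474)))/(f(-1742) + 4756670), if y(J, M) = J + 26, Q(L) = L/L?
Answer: 147995785318453119619/140546668551402686010 ≈ 1.0530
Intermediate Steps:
Q(L) = 1
y(J, M) = 26 + J
f(v) = 20/v (f(v) = (26 - 6)/v = 20/v)
(5008778 + (-585523/602871 - 1782806/(-1350474)))/(f(-1742) + 4756670) = (5008778 + (-585523/602871 - 1782806/(-1350474)))/(20/(-1742) + 4756670) = (5008778 + (-585523*1/602871 - 1782806*(-1/1350474)))/(20*(-1/1742) + 4756670) = (5008778 + (-585523/602871 + 891403/675237))/(-10/871 + 4756670) = (5008778 + 47344741354/135693601809)/(4143059560/871) = (679659174826420756/135693601809)*(871/4143059560) = 147995785318453119619/140546668551402686010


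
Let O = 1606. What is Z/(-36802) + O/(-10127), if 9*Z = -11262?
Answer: -69647639/559040781 ≈ -0.12458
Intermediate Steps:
Z = -3754/3 (Z = (⅑)*(-11262) = -3754/3 ≈ -1251.3)
Z/(-36802) + O/(-10127) = -3754/3/(-36802) + 1606/(-10127) = -3754/3*(-1/36802) + 1606*(-1/10127) = 1877/55203 - 1606/10127 = -69647639/559040781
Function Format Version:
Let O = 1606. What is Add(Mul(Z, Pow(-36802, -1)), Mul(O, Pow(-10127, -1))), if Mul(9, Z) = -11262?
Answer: Rational(-69647639, 559040781) ≈ -0.12458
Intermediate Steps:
Z = Rational(-3754, 3) (Z = Mul(Rational(1, 9), -11262) = Rational(-3754, 3) ≈ -1251.3)
Add(Mul(Z, Pow(-36802, -1)), Mul(O, Pow(-10127, -1))) = Add(Mul(Rational(-3754, 3), Pow(-36802, -1)), Mul(1606, Pow(-10127, -1))) = Add(Mul(Rational(-3754, 3), Rational(-1, 36802)), Mul(1606, Rational(-1, 10127))) = Add(Rational(1877, 55203), Rational(-1606, 10127)) = Rational(-69647639, 559040781)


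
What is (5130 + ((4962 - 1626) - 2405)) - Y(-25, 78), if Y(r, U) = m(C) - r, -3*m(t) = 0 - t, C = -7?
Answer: 18115/3 ≈ 6038.3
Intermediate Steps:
m(t) = t/3 (m(t) = -(0 - t)/3 = -(-1)*t/3 = t/3)
Y(r, U) = -7/3 - r (Y(r, U) = (⅓)*(-7) - r = -7/3 - r)
(5130 + ((4962 - 1626) - 2405)) - Y(-25, 78) = (5130 + ((4962 - 1626) - 2405)) - (-7/3 - 1*(-25)) = (5130 + (3336 - 2405)) - (-7/3 + 25) = (5130 + 931) - 1*68/3 = 6061 - 68/3 = 18115/3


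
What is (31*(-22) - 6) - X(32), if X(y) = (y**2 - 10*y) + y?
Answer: -1424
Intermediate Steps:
X(y) = y**2 - 9*y
(31*(-22) - 6) - X(32) = (31*(-22) - 6) - 32*(-9 + 32) = (-682 - 6) - 32*23 = -688 - 1*736 = -688 - 736 = -1424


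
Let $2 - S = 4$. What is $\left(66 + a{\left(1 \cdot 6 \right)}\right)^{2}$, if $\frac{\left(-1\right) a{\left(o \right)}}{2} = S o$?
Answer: $8100$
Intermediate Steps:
$S = -2$ ($S = 2 - 4 = -2$)
$a{\left(o \right)} = 4 o$ ($a{\left(o \right)} = - 2 \left(- 2 o\right) = 4 o$)
$\left(66 + a{\left(1 \cdot 6 \right)}\right)^{2} = \left(66 + 4 \cdot 1 \cdot 6\right)^{2} = \left(66 + 4 \cdot 6\right)^{2} = \left(66 + 24\right)^{2} = 90^{2} = 8100$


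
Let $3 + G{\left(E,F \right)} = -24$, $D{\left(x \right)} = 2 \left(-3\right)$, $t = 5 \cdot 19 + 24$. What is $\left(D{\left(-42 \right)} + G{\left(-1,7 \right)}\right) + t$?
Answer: $86$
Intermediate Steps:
$t = 119$ ($t = 95 + 24 = 119$)
$D{\left(x \right)} = -6$
$G{\left(E,F \right)} = -27$ ($G{\left(E,F \right)} = -3 - 24 = -27$)
$\left(D{\left(-42 \right)} + G{\left(-1,7 \right)}\right) + t = \left(-6 - 27\right) + 119 = -33 + 119 = 86$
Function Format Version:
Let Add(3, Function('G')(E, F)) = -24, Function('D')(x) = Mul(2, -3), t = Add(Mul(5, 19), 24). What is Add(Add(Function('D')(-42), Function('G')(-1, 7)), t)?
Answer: 86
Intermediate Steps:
t = 119 (t = Add(95, 24) = 119)
Function('D')(x) = -6
Function('G')(E, F) = -27 (Function('G')(E, F) = Add(-3, -24) = -27)
Add(Add(Function('D')(-42), Function('G')(-1, 7)), t) = Add(Add(-6, -27), 119) = Add(-33, 119) = 86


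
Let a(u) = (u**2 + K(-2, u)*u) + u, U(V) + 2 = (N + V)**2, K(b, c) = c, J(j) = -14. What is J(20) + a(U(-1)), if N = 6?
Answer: 1067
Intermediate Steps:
U(V) = -2 + (6 + V)**2
a(u) = u + 2*u**2 (a(u) = (u**2 + u*u) + u = (u**2 + u**2) + u = 2*u**2 + u = u + 2*u**2)
J(20) + a(U(-1)) = -14 + (-2 + (6 - 1)**2)*(1 + 2*(-2 + (6 - 1)**2)) = -14 + (-2 + 5**2)*(1 + 2*(-2 + 5**2)) = -14 + (-2 + 25)*(1 + 2*(-2 + 25)) = -14 + 23*(1 + 2*23) = -14 + 23*(1 + 46) = -14 + 23*47 = -14 + 1081 = 1067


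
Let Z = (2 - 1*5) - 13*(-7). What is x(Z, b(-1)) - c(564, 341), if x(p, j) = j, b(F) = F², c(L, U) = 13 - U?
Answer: 329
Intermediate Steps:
Z = 88 (Z = (2 - 5) + 91 = -3 + 91 = 88)
x(Z, b(-1)) - c(564, 341) = (-1)² - (13 - 1*341) = 1 - (13 - 341) = 1 - 1*(-328) = 1 + 328 = 329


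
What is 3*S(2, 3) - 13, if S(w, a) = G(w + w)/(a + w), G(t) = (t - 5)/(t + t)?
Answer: -523/40 ≈ -13.075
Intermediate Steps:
G(t) = (-5 + t)/(2*t) (G(t) = (-5 + t)/((2*t)) = (-5 + t)*(1/(2*t)) = (-5 + t)/(2*t))
S(w, a) = (-5 + 2*w)/(4*w*(a + w)) (S(w, a) = ((-5 + (w + w))/(2*(w + w)))/(a + w) = ((-5 + 2*w)/(2*((2*w))))/(a + w) = ((1/(2*w))*(-5 + 2*w)/2)/(a + w) = ((-5 + 2*w)/(4*w))/(a + w) = (-5 + 2*w)/(4*w*(a + w)))
3*S(2, 3) - 13 = 3*((1/4)*(-5 + 2*2)/(2*(3 + 2))) - 13 = 3*((1/4)*(1/2)*(-5 + 4)/5) - 13 = 3*((1/4)*(1/2)*(1/5)*(-1)) - 13 = 3*(-1/40) - 13 = -3/40 - 13 = -523/40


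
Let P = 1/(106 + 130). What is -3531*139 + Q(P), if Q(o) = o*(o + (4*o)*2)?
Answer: -27336098055/55696 ≈ -4.9081e+5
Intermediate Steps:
P = 1/236 ≈ 0.0042373
Q(o) = 9*o² (Q(o) = o*(o + 8*o) = o*(9*o) = 9*o²)
-3531*139 + Q(P) = -3531*139 + 9*(1/236)² = -490809 + 9*(1/55696) = -490809 + 9/55696 = -27336098055/55696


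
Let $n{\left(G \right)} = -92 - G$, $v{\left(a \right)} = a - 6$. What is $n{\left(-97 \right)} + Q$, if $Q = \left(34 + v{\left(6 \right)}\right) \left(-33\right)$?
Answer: $-1117$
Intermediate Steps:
$v{\left(a \right)} = -6 + a$ ($v{\left(a \right)} = a - 6 = -6 + a$)
$Q = -1122$ ($Q = \left(34 + \left(-6 + 6\right)\right) \left(-33\right) = \left(34 + 0\right) \left(-33\right) = 34 \left(-33\right) = -1122$)
$n{\left(-97 \right)} + Q = \left(-92 - -97\right) - 1122 = \left(-92 + 97\right) - 1122 = 5 - 1122 = -1117$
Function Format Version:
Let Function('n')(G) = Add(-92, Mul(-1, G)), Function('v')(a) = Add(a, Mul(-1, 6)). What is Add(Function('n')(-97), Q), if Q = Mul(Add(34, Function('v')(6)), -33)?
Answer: -1117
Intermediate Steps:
Function('v')(a) = Add(-6, a) (Function('v')(a) = Add(a, -6) = Add(-6, a))
Q = -1122 (Q = Mul(Add(34, Add(-6, 6)), -33) = Mul(Add(34, 0), -33) = Mul(34, -33) = -1122)
Add(Function('n')(-97), Q) = Add(Add(-92, Mul(-1, -97)), -1122) = Add(Add(-92, 97), -1122) = Add(5, -1122) = -1117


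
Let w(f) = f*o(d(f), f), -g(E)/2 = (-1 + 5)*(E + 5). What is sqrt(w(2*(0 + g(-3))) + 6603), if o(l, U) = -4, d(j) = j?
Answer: sqrt(6731) ≈ 82.043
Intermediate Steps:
g(E) = -40 - 8*E (g(E) = -2*(-1 + 5)*(E + 5) = -8*(5 + E) = -2*(20 + 4*E) = -40 - 8*E)
w(f) = -4*f (w(f) = f*(-4) = -4*f)
sqrt(w(2*(0 + g(-3))) + 6603) = sqrt(-8*(0 + (-40 - 8*(-3))) + 6603) = sqrt(-8*(0 + (-40 + 24)) + 6603) = sqrt(-8*(0 - 16) + 6603) = sqrt(-8*(-16) + 6603) = sqrt(-4*(-32) + 6603) = sqrt(128 + 6603) = sqrt(6731)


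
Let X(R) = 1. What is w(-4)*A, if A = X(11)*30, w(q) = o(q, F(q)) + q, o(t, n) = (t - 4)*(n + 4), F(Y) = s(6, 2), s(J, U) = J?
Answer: -2520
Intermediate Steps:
F(Y) = 6
o(t, n) = (-4 + t)*(4 + n)
w(q) = -40 + 11*q (w(q) = (-16 - 4*6 + 4*q + 6*q) + q = (-16 - 24 + 4*q + 6*q) + q = (-40 + 10*q) + q = -40 + 11*q)
A = 30 (A = 1*30 = 30)
w(-4)*A = (-40 + 11*(-4))*30 = (-40 - 44)*30 = -84*30 = -2520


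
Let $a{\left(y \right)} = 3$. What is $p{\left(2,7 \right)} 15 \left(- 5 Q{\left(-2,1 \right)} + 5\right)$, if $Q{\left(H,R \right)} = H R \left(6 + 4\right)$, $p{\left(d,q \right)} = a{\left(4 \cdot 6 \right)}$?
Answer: $4725$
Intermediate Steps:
$p{\left(d,q \right)} = 3$
$Q{\left(H,R \right)} = 10 H R$ ($Q{\left(H,R \right)} = H R 10 = 10 H R$)
$p{\left(2,7 \right)} 15 \left(- 5 Q{\left(-2,1 \right)} + 5\right) = 3 \cdot 15 \left(- 5 \cdot 10 \left(-2\right) 1 + 5\right) = 45 \left(\left(-5\right) \left(-20\right) + 5\right) = 45 \left(100 + 5\right) = 45 \cdot 105 = 4725$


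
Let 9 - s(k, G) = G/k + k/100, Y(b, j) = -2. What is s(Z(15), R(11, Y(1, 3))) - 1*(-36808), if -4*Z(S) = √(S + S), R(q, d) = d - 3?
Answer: 36817 - 797*√30/1200 ≈ 36813.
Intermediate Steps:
R(q, d) = -3 + d
Z(S) = -√2*√S/4 (Z(S) = -√(S + S)/4 = -√2*√S/4)
s(k, G) = 9 - k/100 - G/k (s(k, G) = 9 - (G/k + k/100) = 9 - (k/100 + G/k) = 9 + (-k/100 - G/k) = 9 - k/100 - G/k)
s(Z(15), R(11, Y(1, 3))) - 1*(-36808) = (9 - (-1)*√2*√15/400 - (-3 - 2)/((-√2*√15/4))) - 1*(-36808) = (9 - (-1)*√30/400 - 1*(-5)/(-√30/4)) + 36808 = (9 + √30/400 - 1*(-5)*(-2*√30/15)) + 36808 = (9 + √30/400 - 2*√30/3) + 36808 = (9 - 797*√30/1200) + 36808 = 36817 - 797*√30/1200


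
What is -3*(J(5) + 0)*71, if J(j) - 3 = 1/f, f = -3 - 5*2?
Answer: -8094/13 ≈ -622.62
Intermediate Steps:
f = -13 (f = -3 - 10 = -13)
J(j) = 38/13 (J(j) = 3 + 1/(-13) = 3 - 1/13 = 38/13)
-3*(J(5) + 0)*71 = -3*(38/13 + 0)*71 = -3*38/13*71 = -114/13*71 = -8094/13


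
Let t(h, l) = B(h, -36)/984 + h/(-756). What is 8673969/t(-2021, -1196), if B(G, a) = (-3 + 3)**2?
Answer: 6557520564/2021 ≈ 3.2447e+6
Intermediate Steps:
B(G, a) = 0 (B(G, a) = 0**2 = 0)
t(h, l) = -h/756 (t(h, l) = 0/984 + h/(-756) = 0*(1/984) + h*(-1/756) = 0 - h/756 = -h/756)
8673969/t(-2021, -1196) = 8673969/((-1/756*(-2021))) = 8673969/(2021/756) = 8673969*(756/2021) = 6557520564/2021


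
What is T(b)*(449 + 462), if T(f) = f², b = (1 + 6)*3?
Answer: 401751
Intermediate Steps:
b = 21 (b = 7*3 = 21)
T(b)*(449 + 462) = 21²*(449 + 462) = 441*911 = 401751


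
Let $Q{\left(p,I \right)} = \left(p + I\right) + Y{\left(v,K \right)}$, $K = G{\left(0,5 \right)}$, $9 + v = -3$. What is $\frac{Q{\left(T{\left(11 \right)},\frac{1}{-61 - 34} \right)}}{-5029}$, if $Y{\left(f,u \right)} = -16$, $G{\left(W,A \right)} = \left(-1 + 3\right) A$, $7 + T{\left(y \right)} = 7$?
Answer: $\frac{1521}{477755} \approx 0.0031836$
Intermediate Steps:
$v = -12$ ($v = -9 - 3 = -12$)
$T{\left(y \right)} = 0$ ($T{\left(y \right)} = -7 + 7 = 0$)
$G{\left(W,A \right)} = 2 A$
$K = 10$ ($K = 2 \cdot 5 = 10$)
$Q{\left(p,I \right)} = -16 + I + p$ ($Q{\left(p,I \right)} = \left(p + I\right) - 16 = \left(I + p\right) - 16 = -16 + I + p$)
$\frac{Q{\left(T{\left(11 \right)},\frac{1}{-61 - 34} \right)}}{-5029} = \frac{-16 + \frac{1}{-61 - 34} + 0}{-5029} = \left(-16 + \frac{1}{-95} + 0\right) \left(- \frac{1}{5029}\right) = \left(-16 - \frac{1}{95} + 0\right) \left(- \frac{1}{5029}\right) = \left(- \frac{1521}{95}\right) \left(- \frac{1}{5029}\right) = \frac{1521}{477755}$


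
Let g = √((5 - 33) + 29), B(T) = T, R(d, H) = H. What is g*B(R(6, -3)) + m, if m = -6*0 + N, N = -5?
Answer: -8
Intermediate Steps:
g = 1 (g = √(-28 + 29) = √1 = 1)
m = -5 (m = -6*0 - 5 = 0 - 5 = -5)
g*B(R(6, -3)) + m = 1*(-3) - 5 = -3 - 5 = -8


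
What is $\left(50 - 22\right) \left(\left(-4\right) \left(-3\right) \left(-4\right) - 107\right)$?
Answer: $-4340$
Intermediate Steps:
$\left(50 - 22\right) \left(\left(-4\right) \left(-3\right) \left(-4\right) - 107\right) = 28 \left(12 \left(-4\right) - 107\right) = 28 \left(-48 - 107\right) = 28 \left(-155\right) = -4340$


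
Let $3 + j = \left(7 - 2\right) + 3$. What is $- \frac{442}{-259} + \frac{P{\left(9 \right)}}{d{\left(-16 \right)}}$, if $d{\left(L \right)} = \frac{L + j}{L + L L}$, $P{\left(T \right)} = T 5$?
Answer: $- \frac{2792338}{2849} \approx -980.11$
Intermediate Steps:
$j = 5$ ($j = -3 + \left(\left(7 - 2\right) + 3\right) = -3 + \left(5 + 3\right) = -3 + 8 = 5$)
$P{\left(T \right)} = 5 T$
$d{\left(L \right)} = \frac{5 + L}{L + L^{2}}$ ($d{\left(L \right)} = \frac{L + 5}{L + L L} = \frac{5 + L}{L + L^{2}}$)
$- \frac{442}{-259} + \frac{P{\left(9 \right)}}{d{\left(-16 \right)}} = - \frac{442}{-259} + \frac{5 \cdot 9}{\frac{1}{-16} \frac{1}{1 - 16} \left(5 - 16\right)} = \left(-442\right) \left(- \frac{1}{259}\right) + \frac{45}{\left(- \frac{1}{16}\right) \frac{1}{-15} \left(-11\right)} = \frac{442}{259} + \frac{45}{\left(- \frac{1}{16}\right) \left(- \frac{1}{15}\right) \left(-11\right)} = \frac{442}{259} + \frac{45}{- \frac{11}{240}} = \frac{442}{259} + 45 \left(- \frac{240}{11}\right) = \frac{442}{259} - \frac{10800}{11} = - \frac{2792338}{2849}$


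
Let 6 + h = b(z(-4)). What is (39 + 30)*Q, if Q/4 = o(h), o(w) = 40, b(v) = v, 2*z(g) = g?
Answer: 11040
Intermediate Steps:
z(g) = g/2
h = -8 (h = -6 + (½)*(-4) = -6 - 2 = -8)
Q = 160 (Q = 4*40 = 160)
(39 + 30)*Q = (39 + 30)*160 = 69*160 = 11040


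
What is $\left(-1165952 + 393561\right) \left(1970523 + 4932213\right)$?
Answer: $-5331611161776$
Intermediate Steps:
$\left(-1165952 + 393561\right) \left(1970523 + 4932213\right) = \left(-772391\right) 6902736 = -5331611161776$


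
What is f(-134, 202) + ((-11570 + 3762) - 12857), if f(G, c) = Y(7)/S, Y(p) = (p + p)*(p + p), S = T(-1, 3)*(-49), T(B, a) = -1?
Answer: -20661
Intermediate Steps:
S = 49 (S = -1*(-49) = 49)
Y(p) = 4*p² (Y(p) = (2*p)*(2*p) = 4*p²)
f(G, c) = 4 (f(G, c) = (4*7²)/49 = (4*49)*(1/49) = 196*(1/49) = 4)
f(-134, 202) + ((-11570 + 3762) - 12857) = 4 + ((-11570 + 3762) - 12857) = 4 + (-7808 - 12857) = 4 - 20665 = -20661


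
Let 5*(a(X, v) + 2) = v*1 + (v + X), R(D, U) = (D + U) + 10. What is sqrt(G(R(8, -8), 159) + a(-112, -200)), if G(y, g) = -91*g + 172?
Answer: I*sqrt(360035)/5 ≈ 120.01*I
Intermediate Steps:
R(D, U) = 10 + D + U
G(y, g) = 172 - 91*g
a(X, v) = -2 + X/5 + 2*v/5 (a(X, v) = -2 + (v*1 + (v + X))/5 = -2 + (v + (X + v))/5 = -2 + (X + 2*v)/5 = -2 + (X/5 + 2*v/5) = -2 + X/5 + 2*v/5)
sqrt(G(R(8, -8), 159) + a(-112, -200)) = sqrt((172 - 91*159) + (-2 + (1/5)*(-112) + (2/5)*(-200))) = sqrt((172 - 14469) + (-2 - 112/5 - 80)) = sqrt(-14297 - 522/5) = sqrt(-72007/5) = I*sqrt(360035)/5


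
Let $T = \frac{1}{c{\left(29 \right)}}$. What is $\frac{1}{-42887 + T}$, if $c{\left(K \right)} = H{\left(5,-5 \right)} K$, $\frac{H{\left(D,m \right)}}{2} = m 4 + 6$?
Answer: $- \frac{812}{34824245} \approx -2.3317 \cdot 10^{-5}$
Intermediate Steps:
$H{\left(D,m \right)} = 12 + 8 m$ ($H{\left(D,m \right)} = 2 \left(m 4 + 6\right) = 2 \left(4 m + 6\right) = 2 \left(6 + 4 m\right) = 12 + 8 m$)
$c{\left(K \right)} = - 28 K$ ($c{\left(K \right)} = \left(12 + 8 \left(-5\right)\right) K = \left(12 - 40\right) K = - 28 K$)
$T = - \frac{1}{812}$ ($T = \frac{1}{\left(-28\right) 29} = \frac{1}{-812} = - \frac{1}{812} \approx -0.0012315$)
$\frac{1}{-42887 + T} = \frac{1}{-42887 - \frac{1}{812}} = \frac{1}{- \frac{34824245}{812}} = - \frac{812}{34824245}$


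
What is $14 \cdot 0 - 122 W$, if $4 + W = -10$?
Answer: $1708$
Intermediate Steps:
$W = -14$ ($W = -4 - 10 = -14$)
$14 \cdot 0 - 122 W = 14 \cdot 0 - -1708 = 0 + 1708 = 1708$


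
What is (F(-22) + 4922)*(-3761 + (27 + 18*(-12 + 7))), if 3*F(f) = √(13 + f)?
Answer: -18821728 - 3824*I ≈ -1.8822e+7 - 3824.0*I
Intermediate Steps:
F(f) = √(13 + f)/3
(F(-22) + 4922)*(-3761 + (27 + 18*(-12 + 7))) = (√(13 - 22)/3 + 4922)*(-3761 + (27 + 18*(-12 + 7))) = (√(-9)/3 + 4922)*(-3761 + (27 + 18*(-5))) = ((3*I)/3 + 4922)*(-3761 + (27 - 90)) = (I + 4922)*(-3761 - 63) = (4922 + I)*(-3824) = -18821728 - 3824*I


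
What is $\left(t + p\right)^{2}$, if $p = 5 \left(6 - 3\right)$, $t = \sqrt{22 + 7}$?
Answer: $\left(15 + \sqrt{29}\right)^{2} \approx 415.55$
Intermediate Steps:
$t = \sqrt{29} \approx 5.3852$
$p = 15$ ($p = 5 \cdot 3 = 15$)
$\left(t + p\right)^{2} = \left(\sqrt{29} + 15\right)^{2} = \left(15 + \sqrt{29}\right)^{2}$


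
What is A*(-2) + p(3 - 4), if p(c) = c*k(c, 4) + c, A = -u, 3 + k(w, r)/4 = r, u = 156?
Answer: 307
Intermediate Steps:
k(w, r) = -12 + 4*r
A = -156 (A = -1*156 = -156)
p(c) = 5*c (p(c) = c*(-12 + 4*4) + c = c*(-12 + 16) + c = c*4 + c = 4*c + c = 5*c)
A*(-2) + p(3 - 4) = -156*(-2) + 5*(3 - 4) = 312 + 5*(-1) = 312 - 5 = 307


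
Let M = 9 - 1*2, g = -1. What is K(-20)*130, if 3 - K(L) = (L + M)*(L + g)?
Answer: -35100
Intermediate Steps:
M = 7 (M = 9 - 2 = 7)
K(L) = 3 - (-1 + L)*(7 + L) (K(L) = 3 - (L + 7)*(L - 1) = 3 - (7 + L)*(-1 + L) = 3 - (-1 + L)*(7 + L))
K(-20)*130 = (10 - 1*(-20)² - 6*(-20))*130 = (10 - 1*400 + 120)*130 = (10 - 400 + 120)*130 = -270*130 = -35100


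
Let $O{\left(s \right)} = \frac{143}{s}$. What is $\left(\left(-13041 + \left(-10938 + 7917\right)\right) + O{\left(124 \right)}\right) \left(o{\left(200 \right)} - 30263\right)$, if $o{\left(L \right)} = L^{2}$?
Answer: $- \frac{19391673665}{124} \approx -1.5638 \cdot 10^{8}$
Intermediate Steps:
$\left(\left(-13041 + \left(-10938 + 7917\right)\right) + O{\left(124 \right)}\right) \left(o{\left(200 \right)} - 30263\right) = \left(\left(-13041 + \left(-10938 + 7917\right)\right) + \frac{143}{124}\right) \left(200^{2} - 30263\right) = \left(\left(-13041 - 3021\right) + 143 \cdot \frac{1}{124}\right) \left(40000 - 30263\right) = \left(-16062 + \frac{143}{124}\right) 9737 = \left(- \frac{1991545}{124}\right) 9737 = - \frac{19391673665}{124}$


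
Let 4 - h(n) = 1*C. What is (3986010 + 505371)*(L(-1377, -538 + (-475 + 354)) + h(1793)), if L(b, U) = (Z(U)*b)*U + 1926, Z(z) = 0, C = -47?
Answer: 8879460237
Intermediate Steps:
h(n) = 51 (h(n) = 4 - (-47) = 4 - 1*(-47) = 4 + 47 = 51)
L(b, U) = 1926 (L(b, U) = (0*b)*U + 1926 = 0*U + 1926 = 0 + 1926 = 1926)
(3986010 + 505371)*(L(-1377, -538 + (-475 + 354)) + h(1793)) = (3986010 + 505371)*(1926 + 51) = 4491381*1977 = 8879460237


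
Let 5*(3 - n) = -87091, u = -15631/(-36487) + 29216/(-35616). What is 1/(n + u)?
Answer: 18459105/321572525786 ≈ 5.7403e-5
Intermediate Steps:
u = -1446848/3691821 (u = -15631*(-1/36487) + 29216*(-1/35616) = 1421/3317 - 913/1113 = -1446848/3691821 ≈ -0.39191)
n = 87106/5 (n = 3 - 1/5*(-87091) = 3 + 87091/5 = 87106/5 ≈ 17421.)
1/(n + u) = 1/(87106/5 - 1446848/3691821) = 1/(321572525786/18459105) = 18459105/321572525786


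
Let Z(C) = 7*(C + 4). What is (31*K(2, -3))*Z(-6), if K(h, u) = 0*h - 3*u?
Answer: -3906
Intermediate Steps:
Z(C) = 28 + 7*C (Z(C) = 7*(4 + C) = 28 + 7*C)
K(h, u) = -3*u (K(h, u) = 0 - 3*u = -3*u)
(31*K(2, -3))*Z(-6) = (31*(-3*(-3)))*(28 + 7*(-6)) = (31*9)*(28 - 42) = 279*(-14) = -3906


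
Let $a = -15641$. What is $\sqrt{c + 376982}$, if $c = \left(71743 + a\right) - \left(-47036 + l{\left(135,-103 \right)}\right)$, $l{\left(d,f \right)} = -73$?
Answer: $\sqrt{480193} \approx 692.96$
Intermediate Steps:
$c = 103211$ ($c = \left(71743 - 15641\right) + \left(47036 - -73\right) = 56102 + \left(47036 + 73\right) = 56102 + 47109 = 103211$)
$\sqrt{c + 376982} = \sqrt{103211 + 376982} = \sqrt{480193}$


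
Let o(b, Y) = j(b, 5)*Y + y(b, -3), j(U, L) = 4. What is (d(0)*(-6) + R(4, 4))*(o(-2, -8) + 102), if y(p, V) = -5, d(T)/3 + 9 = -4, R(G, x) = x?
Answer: 15470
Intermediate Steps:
d(T) = -39 (d(T) = -27 + 3*(-4) = -27 - 12 = -39)
o(b, Y) = -5 + 4*Y (o(b, Y) = 4*Y - 5 = -5 + 4*Y)
(d(0)*(-6) + R(4, 4))*(o(-2, -8) + 102) = (-39*(-6) + 4)*((-5 + 4*(-8)) + 102) = (234 + 4)*((-5 - 32) + 102) = 238*(-37 + 102) = 238*65 = 15470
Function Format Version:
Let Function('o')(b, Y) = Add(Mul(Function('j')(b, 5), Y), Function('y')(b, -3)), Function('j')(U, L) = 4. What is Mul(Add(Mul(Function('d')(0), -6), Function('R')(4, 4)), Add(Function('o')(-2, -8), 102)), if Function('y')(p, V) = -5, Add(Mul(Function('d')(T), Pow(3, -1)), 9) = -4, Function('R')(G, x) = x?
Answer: 15470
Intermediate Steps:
Function('d')(T) = -39 (Function('d')(T) = Add(-27, Mul(3, -4)) = Add(-27, -12) = -39)
Function('o')(b, Y) = Add(-5, Mul(4, Y)) (Function('o')(b, Y) = Add(Mul(4, Y), -5) = Add(-5, Mul(4, Y)))
Mul(Add(Mul(Function('d')(0), -6), Function('R')(4, 4)), Add(Function('o')(-2, -8), 102)) = Mul(Add(Mul(-39, -6), 4), Add(Add(-5, Mul(4, -8)), 102)) = Mul(Add(234, 4), Add(Add(-5, -32), 102)) = Mul(238, Add(-37, 102)) = Mul(238, 65) = 15470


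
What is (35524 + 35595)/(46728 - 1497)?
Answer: 71119/45231 ≈ 1.5724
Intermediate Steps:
(35524 + 35595)/(46728 - 1497) = 71119/45231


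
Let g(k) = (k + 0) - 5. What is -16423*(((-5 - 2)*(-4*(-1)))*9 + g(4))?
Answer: 4155019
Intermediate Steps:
g(k) = -5 + k (g(k) = k - 5 = -5 + k)
-16423*(((-5 - 2)*(-4*(-1)))*9 + g(4)) = -16423*(((-5 - 2)*(-4*(-1)))*9 + (-5 + 4)) = -16423*(-7*4*9 - 1) = -16423*(-28*9 - 1) = -16423*(-252 - 1) = -16423*(-253) = 4155019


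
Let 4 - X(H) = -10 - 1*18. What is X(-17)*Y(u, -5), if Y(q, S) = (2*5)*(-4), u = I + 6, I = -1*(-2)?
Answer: -1280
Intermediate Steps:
X(H) = 32 (X(H) = 4 - (-10 - 1*18) = 4 - (-10 - 18) = 4 - 1*(-28) = 4 + 28 = 32)
I = 2
u = 8 (u = 2 + 6 = 8)
Y(q, S) = -40 (Y(q, S) = 10*(-4) = -40)
X(-17)*Y(u, -5) = 32*(-40) = -1280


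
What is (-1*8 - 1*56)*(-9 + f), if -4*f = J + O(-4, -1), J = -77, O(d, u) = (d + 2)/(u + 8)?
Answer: -4624/7 ≈ -660.57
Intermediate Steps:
O(d, u) = (2 + d)/(8 + u)
f = 541/28 (f = -(-77 + (2 - 4)/(8 - 1))/4 = -(-77 - 2/7)/4 = -¼*(-541/7) = 541/28 ≈ 19.321)
(-1*8 - 1*56)*(-9 + f) = (-1*8 - 1*56)*(-9 + 541/28) = (-8 - 56)*(289/28) = -64*289/28 = -4624/7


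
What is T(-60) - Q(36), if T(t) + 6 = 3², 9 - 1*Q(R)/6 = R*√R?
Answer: 1245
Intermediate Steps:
Q(R) = 54 - 6*R^(3/2) (Q(R) = 54 - 6*R*√R = 54 - 6*R^(3/2))
T(t) = 3 (T(t) = -6 + 3² = -6 + 9 = 3)
T(-60) - Q(36) = 3 - (54 - 6*36^(3/2)) = 3 - (54 - 6*216) = 3 - (54 - 1296) = 3 - 1*(-1242) = 3 + 1242 = 1245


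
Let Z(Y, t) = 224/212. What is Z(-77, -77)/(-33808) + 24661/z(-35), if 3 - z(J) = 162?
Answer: -104217407/671934 ≈ -155.10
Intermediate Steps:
z(J) = -159 (z(J) = 3 - 1*162 = 3 - 162 = -159)
Z(Y, t) = 56/53 (Z(Y, t) = 224*(1/212) = 56/53)
Z(-77, -77)/(-33808) + 24661/z(-35) = (56/53)/(-33808) + 24661/(-159) = (56/53)*(-1/33808) + 24661*(-1/159) = -7/223978 - 24661/159 = -104217407/671934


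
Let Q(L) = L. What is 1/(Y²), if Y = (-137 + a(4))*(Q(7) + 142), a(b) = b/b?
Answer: 1/410629696 ≈ 2.4353e-9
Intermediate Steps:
a(b) = 1
Y = -20264 (Y = (-137 + 1)*(7 + 142) = -136*149 = -20264)
1/(Y²) = 1/((-20264)²) = 1/410629696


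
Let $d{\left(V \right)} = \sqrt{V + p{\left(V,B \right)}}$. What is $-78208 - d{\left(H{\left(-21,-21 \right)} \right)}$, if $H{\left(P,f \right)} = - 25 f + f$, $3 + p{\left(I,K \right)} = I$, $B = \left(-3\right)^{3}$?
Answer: $-78208 - \sqrt{1005} \approx -78240.0$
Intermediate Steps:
$B = -27$
$p{\left(I,K \right)} = -3 + I$
$H{\left(P,f \right)} = - 24 f$
$d{\left(V \right)} = \sqrt{-3 + 2 V}$ ($d{\left(V \right)} = \sqrt{V + \left(-3 + V\right)} = \sqrt{-3 + 2 V}$)
$-78208 - d{\left(H{\left(-21,-21 \right)} \right)} = -78208 - \sqrt{-3 + 2 \left(\left(-24\right) \left(-21\right)\right)} = -78208 - \sqrt{-3 + 2 \cdot 504} = -78208 - \sqrt{-3 + 1008} = -78208 - \sqrt{1005}$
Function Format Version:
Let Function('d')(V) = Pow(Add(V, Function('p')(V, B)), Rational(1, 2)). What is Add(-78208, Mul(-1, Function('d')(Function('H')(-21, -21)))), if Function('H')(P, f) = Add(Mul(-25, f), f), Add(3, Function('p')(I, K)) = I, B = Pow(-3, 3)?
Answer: Add(-78208, Mul(-1, Pow(1005, Rational(1, 2)))) ≈ -78240.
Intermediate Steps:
B = -27
Function('p')(I, K) = Add(-3, I)
Function('H')(P, f) = Mul(-24, f)
Function('d')(V) = Pow(Add(-3, Mul(2, V)), Rational(1, 2)) (Function('d')(V) = Pow(Add(V, Add(-3, V)), Rational(1, 2)) = Pow(Add(-3, Mul(2, V)), Rational(1, 2)))
Add(-78208, Mul(-1, Function('d')(Function('H')(-21, -21)))) = Add(-78208, Mul(-1, Pow(Add(-3, Mul(2, Mul(-24, -21))), Rational(1, 2)))) = Add(-78208, Mul(-1, Pow(Add(-3, Mul(2, 504)), Rational(1, 2)))) = Add(-78208, Mul(-1, Pow(Add(-3, 1008), Rational(1, 2)))) = Add(-78208, Mul(-1, Pow(1005, Rational(1, 2))))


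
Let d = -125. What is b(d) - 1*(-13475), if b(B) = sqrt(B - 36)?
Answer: 13475 + I*sqrt(161) ≈ 13475.0 + 12.689*I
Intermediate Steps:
b(B) = sqrt(-36 + B)
b(d) - 1*(-13475) = sqrt(-36 - 125) - 1*(-13475) = sqrt(-161) + 13475 = I*sqrt(161) + 13475 = 13475 + I*sqrt(161)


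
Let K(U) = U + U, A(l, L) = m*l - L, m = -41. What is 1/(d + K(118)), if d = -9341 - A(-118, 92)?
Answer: -1/13851 ≈ -7.2197e-5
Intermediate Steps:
A(l, L) = -L - 41*l (A(l, L) = -41*l - L = -L - 41*l)
K(U) = 2*U
d = -14087 (d = -9341 - (-1*92 - 41*(-118)) = -9341 - (-92 + 4838) = -9341 - 1*4746 = -9341 - 4746 = -14087)
1/(d + K(118)) = 1/(-14087 + 2*118) = 1/(-14087 + 236) = 1/(-13851) = -1/13851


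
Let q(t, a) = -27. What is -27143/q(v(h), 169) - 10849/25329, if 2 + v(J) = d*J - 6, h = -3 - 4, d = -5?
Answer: 229070708/227961 ≈ 1004.9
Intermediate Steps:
h = -7
v(J) = -8 - 5*J (v(J) = -2 + (-5*J - 6) = -2 + (-6 - 5*J) = -8 - 5*J)
-27143/q(v(h), 169) - 10849/25329 = -27143/(-27) - 10849/25329 = -27143*(-1/27) - 10849*1/25329 = 27143/27 - 10849/25329 = 229070708/227961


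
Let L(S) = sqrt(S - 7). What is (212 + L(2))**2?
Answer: (212 + I*sqrt(5))**2 ≈ 44939.0 + 948.1*I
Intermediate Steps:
L(S) = sqrt(-7 + S)
(212 + L(2))**2 = (212 + sqrt(-7 + 2))**2 = (212 + sqrt(-5))**2 = (212 + I*sqrt(5))**2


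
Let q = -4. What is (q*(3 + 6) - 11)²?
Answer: 2209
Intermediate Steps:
(q*(3 + 6) - 11)² = (-4*(3 + 6) - 11)² = (-4*9 - 11)² = (-36 - 11)² = (-47)² = 2209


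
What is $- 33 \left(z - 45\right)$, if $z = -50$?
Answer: $3135$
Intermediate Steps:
$- 33 \left(z - 45\right) = - 33 \left(-50 - 45\right) = \left(-33\right) \left(-95\right) = 3135$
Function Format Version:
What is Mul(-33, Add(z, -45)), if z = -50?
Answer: 3135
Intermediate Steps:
Mul(-33, Add(z, -45)) = Mul(-33, Add(-50, -45)) = Mul(-33, -95) = 3135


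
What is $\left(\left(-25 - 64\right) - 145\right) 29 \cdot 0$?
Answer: $0$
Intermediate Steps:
$\left(\left(-25 - 64\right) - 145\right) 29 \cdot 0 = \left(\left(-25 - 64\right) - 145\right) 0 = \left(-89 - 145\right) 0 = \left(-234\right) 0 = 0$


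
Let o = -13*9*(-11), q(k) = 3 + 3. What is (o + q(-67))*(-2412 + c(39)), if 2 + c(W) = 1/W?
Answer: -40576495/13 ≈ -3.1213e+6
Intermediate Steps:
q(k) = 6
o = 1287 (o = -117*(-11) = 1287)
c(W) = -2 + 1/W
(o + q(-67))*(-2412 + c(39)) = (1287 + 6)*(-2412 + (-2 + 1/39)) = 1293*(-2412 + (-2 + 1/39)) = 1293*(-2412 - 77/39) = 1293*(-94145/39) = -40576495/13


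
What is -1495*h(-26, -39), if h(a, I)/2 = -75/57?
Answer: 74750/19 ≈ 3934.2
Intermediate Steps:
h(a, I) = -50/19 (h(a, I) = 2*(-75/57) = 2*(-75*1/57) = 2*(-25/19) = -50/19)
-1495*h(-26, -39) = -1495*(-50/19) = 74750/19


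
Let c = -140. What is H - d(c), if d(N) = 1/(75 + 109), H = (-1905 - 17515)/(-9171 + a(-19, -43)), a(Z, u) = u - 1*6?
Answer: 178203/84824 ≈ 2.1009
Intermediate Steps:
a(Z, u) = -6 + u (a(Z, u) = u - 6 = -6 + u)
H = 971/461 (H = (-1905 - 17515)/(-9171 + (-6 - 43)) = -19420/(-9171 - 49) = -19420/(-9220) = -19420*(-1/9220) = 971/461 ≈ 2.1063)
d(N) = 1/184
H - d(c) = 971/461 - 1*1/184 = 971/461 - 1/184 = 178203/84824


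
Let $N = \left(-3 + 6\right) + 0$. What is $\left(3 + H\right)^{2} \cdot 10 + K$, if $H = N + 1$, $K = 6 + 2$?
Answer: $498$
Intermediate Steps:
$K = 8$
$N = 3$ ($N = 3 + 0 = 3$)
$H = 4$ ($H = 3 + 1 = 4$)
$\left(3 + H\right)^{2} \cdot 10 + K = \left(3 + 4\right)^{2} \cdot 10 + 8 = 7^{2} \cdot 10 + 8 = 49 \cdot 10 + 8 = 490 + 8 = 498$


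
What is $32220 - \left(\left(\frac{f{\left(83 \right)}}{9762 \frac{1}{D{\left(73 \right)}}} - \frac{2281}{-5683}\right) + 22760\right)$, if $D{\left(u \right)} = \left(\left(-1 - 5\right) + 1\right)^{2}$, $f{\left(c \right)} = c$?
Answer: $\frac{524782579813}{55477446} \approx 9459.4$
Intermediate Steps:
$D{\left(u \right)} = 25$ ($D{\left(u \right)} = \left(-6 + 1\right)^{2} = \left(-5\right)^{2} = 25$)
$32220 - \left(\left(\frac{f{\left(83 \right)}}{9762 \frac{1}{D{\left(73 \right)}}} - \frac{2281}{-5683}\right) + 22760\right) = 32220 - \left(\left(\frac{83}{9762 \cdot \frac{1}{25}} - \frac{2281}{-5683}\right) + 22760\right) = 32220 - \left(\left(\frac{83}{9762 \cdot \frac{1}{25}} - - \frac{2281}{5683}\right) + 22760\right) = 32220 - \left(\left(\frac{83}{\frac{9762}{25}} + \frac{2281}{5683}\right) + 22760\right) = 32220 - \left(\left(83 \cdot \frac{25}{9762} + \frac{2281}{5683}\right) + 22760\right) = 32220 - \left(\left(\frac{2075}{9762} + \frac{2281}{5683}\right) + 22760\right) = 32220 - \left(\frac{34059347}{55477446} + 22760\right) = 32220 - \frac{1262700730307}{55477446} = \frac{524782579813}{55477446}$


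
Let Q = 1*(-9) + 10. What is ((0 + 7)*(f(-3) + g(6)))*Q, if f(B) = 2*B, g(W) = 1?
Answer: -35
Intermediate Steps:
Q = 1 (Q = -9 + 10 = 1)
((0 + 7)*(f(-3) + g(6)))*Q = ((0 + 7)*(2*(-3) + 1))*1 = (7*(-6 + 1))*1 = (7*(-5))*1 = -35*1 = -35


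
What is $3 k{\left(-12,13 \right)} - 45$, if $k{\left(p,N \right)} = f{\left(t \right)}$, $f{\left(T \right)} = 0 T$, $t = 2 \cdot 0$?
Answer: $-45$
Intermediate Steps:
$t = 0$
$f{\left(T \right)} = 0$
$k{\left(p,N \right)} = 0$
$3 k{\left(-12,13 \right)} - 45 = 3 \cdot 0 - 45 = 0 - 45 = -45$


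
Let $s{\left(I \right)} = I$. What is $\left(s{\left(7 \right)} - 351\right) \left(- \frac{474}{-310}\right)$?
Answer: $- \frac{81528}{155} \approx -525.99$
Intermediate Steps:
$\left(s{\left(7 \right)} - 351\right) \left(- \frac{474}{-310}\right) = \left(7 - 351\right) \left(- \frac{474}{-310}\right) = - 344 \left(\left(-474\right) \left(- \frac{1}{310}\right)\right) = \left(-344\right) \frac{237}{155} = - \frac{81528}{155}$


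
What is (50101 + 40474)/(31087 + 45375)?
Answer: 90575/76462 ≈ 1.1846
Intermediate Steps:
(50101 + 40474)/(31087 + 45375) = 90575/76462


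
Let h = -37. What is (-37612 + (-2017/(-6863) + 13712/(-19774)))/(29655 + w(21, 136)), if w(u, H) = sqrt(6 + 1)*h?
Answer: -75684596902372755/59671871273409602 - 94430284450777*sqrt(7)/59671871273409602 ≈ -1.2725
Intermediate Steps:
w(u, H) = -37*sqrt(7) (w(u, H) = sqrt(6 + 1)*(-37) = sqrt(7)*(-37) = -37*sqrt(7))
(-37612 + (-2017/(-6863) + 13712/(-19774)))/(29655 + w(21, 136)) = (-37612 + (-2017/(-6863) + 13712/(-19774)))/(29655 - 37*sqrt(7)) = (-37612 + (-2017*(-1/6863) + 13712*(-1/19774)))/(29655 - 37*sqrt(7)) = (-37612 + (2017/6863 - 6856/9887))/(29655 - 37*sqrt(7)) = (-37612 - 27110649/67854481)/(29655 - 37*sqrt(7)) = -2552169850021/(67854481*(29655 - 37*sqrt(7)))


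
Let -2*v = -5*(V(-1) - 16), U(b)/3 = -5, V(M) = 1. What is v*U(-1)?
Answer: 1125/2 ≈ 562.50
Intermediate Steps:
U(b) = -15 (U(b) = 3*(-5) = -15)
v = -75/2 (v = -(-5)*(1 - 16)/2 = -(-5)*(-15)/2 = -½*75 = -75/2 ≈ -37.500)
v*U(-1) = -75/2*(-15) = 1125/2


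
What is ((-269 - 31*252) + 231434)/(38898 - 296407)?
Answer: -223353/257509 ≈ -0.86736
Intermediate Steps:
((-269 - 31*252) + 231434)/(38898 - 296407) = ((-269 - 7812) + 231434)/(-257509) = (-8081 + 231434)*(-1/257509) = 223353*(-1/257509) = -223353/257509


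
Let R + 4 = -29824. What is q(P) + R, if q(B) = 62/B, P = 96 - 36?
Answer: -894809/30 ≈ -29827.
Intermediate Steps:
R = -29828 (R = -4 - 29824 = -29828)
P = 60
q(P) + R = 62/60 - 29828 = 62*(1/60) - 29828 = 31/30 - 29828 = -894809/30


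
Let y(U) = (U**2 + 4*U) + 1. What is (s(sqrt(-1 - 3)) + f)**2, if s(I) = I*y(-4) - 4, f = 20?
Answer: 252 + 64*I ≈ 252.0 + 64.0*I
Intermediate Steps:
y(U) = 1 + U**2 + 4*U
s(I) = -4 + I (s(I) = I*(1 + (-4)**2 + 4*(-4)) - 4 = I*(1 + 16 - 16) - 4 = I*1 - 4 = I - 4 = -4 + I)
(s(sqrt(-1 - 3)) + f)**2 = ((-4 + sqrt(-1 - 3)) + 20)**2 = ((-4 + sqrt(-4)) + 20)**2 = ((-4 + 2*I) + 20)**2 = (16 + 2*I)**2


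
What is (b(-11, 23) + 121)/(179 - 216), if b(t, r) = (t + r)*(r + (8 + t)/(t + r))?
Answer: -394/37 ≈ -10.649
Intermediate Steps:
b(t, r) = (r + t)*(r + (8 + t)/(r + t))
(b(-11, 23) + 121)/(179 - 216) = ((8 - 11 + 23² + 23*(-11)) + 121)/(179 - 216) = ((8 - 11 + 529 - 253) + 121)/(-37) = (273 + 121)*(-1/37) = 394*(-1/37) = -394/37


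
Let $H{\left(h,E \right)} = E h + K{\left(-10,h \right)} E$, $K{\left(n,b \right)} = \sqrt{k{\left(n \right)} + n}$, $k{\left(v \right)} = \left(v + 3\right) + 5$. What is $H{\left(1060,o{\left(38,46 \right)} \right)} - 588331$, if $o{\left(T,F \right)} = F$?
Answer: $-539571 + 92 i \sqrt{3} \approx -5.3957 \cdot 10^{5} + 159.35 i$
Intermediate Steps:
$k{\left(v \right)} = 8 + v$ ($k{\left(v \right)} = \left(3 + v\right) + 5 = 8 + v$)
$K{\left(n,b \right)} = \sqrt{8 + 2 n}$ ($K{\left(n,b \right)} = \sqrt{\left(8 + n\right) + n} = \sqrt{8 + 2 n}$)
$H{\left(h,E \right)} = E h + 2 i E \sqrt{3}$ ($H{\left(h,E \right)} = E h + \sqrt{8 + 2 \left(-10\right)} E = E h + \sqrt{8 - 20} E = E h + \sqrt{-12} E = E h + 2 i \sqrt{3} E = E h + 2 i E \sqrt{3}$)
$H{\left(1060,o{\left(38,46 \right)} \right)} - 588331 = 46 \left(1060 + 2 i \sqrt{3}\right) - 588331 = \left(48760 + 92 i \sqrt{3}\right) - 588331 = -539571 + 92 i \sqrt{3}$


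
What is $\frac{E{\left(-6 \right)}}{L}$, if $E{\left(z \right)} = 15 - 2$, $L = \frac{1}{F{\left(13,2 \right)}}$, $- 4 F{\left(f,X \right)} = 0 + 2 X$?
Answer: $-13$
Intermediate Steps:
$F{\left(f,X \right)} = - \frac{X}{2}$ ($F{\left(f,X \right)} = - \frac{0 + 2 X}{4} = - \frac{2 X}{4} = - \frac{X}{2}$)
$L = -1$ ($L = \frac{1}{\left(- \frac{1}{2}\right) 2} = \frac{1}{-1} = -1$)
$E{\left(z \right)} = 13$
$\frac{E{\left(-6 \right)}}{L} = \frac{13}{-1} = 13 \left(-1\right) = -13$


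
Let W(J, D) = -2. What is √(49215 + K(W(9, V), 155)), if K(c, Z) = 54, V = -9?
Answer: √49269 ≈ 221.97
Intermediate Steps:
√(49215 + K(W(9, V), 155)) = √(49215 + 54) = √49269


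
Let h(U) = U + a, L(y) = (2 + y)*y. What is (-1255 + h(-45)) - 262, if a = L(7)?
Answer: -1499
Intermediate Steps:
L(y) = y*(2 + y)
a = 63 (a = 7*(2 + 7) = 7*9 = 63)
h(U) = 63 + U (h(U) = U + 63 = 63 + U)
(-1255 + h(-45)) - 262 = (-1255 + (63 - 45)) - 262 = (-1255 + 18) - 262 = -1237 - 262 = -1499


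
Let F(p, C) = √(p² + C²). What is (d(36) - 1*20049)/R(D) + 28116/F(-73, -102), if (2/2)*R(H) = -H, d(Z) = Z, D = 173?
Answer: 20013/173 + 28116*√15733/15733 ≈ 339.84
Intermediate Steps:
F(p, C) = √(C² + p²)
R(H) = -H
(d(36) - 1*20049)/R(D) + 28116/F(-73, -102) = (36 - 1*20049)/((-1*173)) + 28116/(√((-102)² + (-73)²)) = (36 - 20049)/(-173) + 28116/(√(10404 + 5329)) = -20013*(-1/173) + 28116/(√15733) = 20013/173 + 28116*(√15733/15733) = 20013/173 + 28116*√15733/15733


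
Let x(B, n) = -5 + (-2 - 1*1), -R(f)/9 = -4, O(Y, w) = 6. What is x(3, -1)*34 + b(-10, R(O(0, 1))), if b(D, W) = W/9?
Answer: -268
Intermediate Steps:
R(f) = 36 (R(f) = -9*(-4) = 36)
b(D, W) = W/9 (b(D, W) = W*(⅑) = W/9)
x(B, n) = -8 (x(B, n) = -5 + (-2 - 1) = -5 - 3 = -8)
x(3, -1)*34 + b(-10, R(O(0, 1))) = -8*34 + (⅑)*36 = -272 + 4 = -268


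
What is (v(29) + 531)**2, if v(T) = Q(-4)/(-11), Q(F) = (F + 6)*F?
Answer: 34210801/121 ≈ 2.8273e+5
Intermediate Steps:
Q(F) = F*(6 + F) (Q(F) = (6 + F)*F = F*(6 + F))
v(T) = 8/11 (v(T) = -4*(6 - 4)/(-11) = -4*2*(-1/11) = -8*(-1/11) = 8/11)
(v(29) + 531)**2 = (8/11 + 531)**2 = (5849/11)**2 = 34210801/121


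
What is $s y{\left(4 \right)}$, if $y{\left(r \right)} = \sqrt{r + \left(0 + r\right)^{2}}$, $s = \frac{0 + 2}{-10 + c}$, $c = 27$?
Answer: $\frac{4 \sqrt{5}}{17} \approx 0.52613$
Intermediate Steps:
$s = \frac{2}{17}$ ($s = \frac{0 + 2}{-10 + 27} = \frac{2}{17} \approx 0.11765$)
$y{\left(r \right)} = \sqrt{r + r^{2}}$
$s y{\left(4 \right)} = \frac{2 \sqrt{4 \left(1 + 4\right)}}{17} = \frac{2 \sqrt{4 \cdot 5}}{17} = \frac{2 \sqrt{20}}{17} = \frac{2 \cdot 2 \sqrt{5}}{17} = \frac{4 \sqrt{5}}{17}$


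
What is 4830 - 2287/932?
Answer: 4499273/932 ≈ 4827.5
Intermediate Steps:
4830 - 2287/932 = 4499273/932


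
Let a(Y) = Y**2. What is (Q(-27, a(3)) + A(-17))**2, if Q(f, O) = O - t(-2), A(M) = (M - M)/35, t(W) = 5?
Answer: 16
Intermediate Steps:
A(M) = 0 (A(M) = 0*(1/35) = 0)
Q(f, O) = -5 + O (Q(f, O) = O - 1*5 = O - 5 = -5 + O)
(Q(-27, a(3)) + A(-17))**2 = ((-5 + 3**2) + 0)**2 = ((-5 + 9) + 0)**2 = (4 + 0)**2 = 4**2 = 16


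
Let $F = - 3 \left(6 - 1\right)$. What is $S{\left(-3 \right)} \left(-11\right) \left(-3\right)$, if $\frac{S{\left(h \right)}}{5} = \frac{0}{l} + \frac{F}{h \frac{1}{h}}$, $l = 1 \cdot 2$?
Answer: $-2475$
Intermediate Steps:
$F = -15$ ($F = \left(-3\right) 5 = -15$)
$l = 2$
$S{\left(h \right)} = -75$ ($S{\left(h \right)} = 5 \left(\frac{0}{2} - \frac{15}{h \frac{1}{h}}\right) = 5 \left(0 \cdot \frac{1}{2} - \frac{15}{1}\right) = 5 \left(0 - 15\right) = 5 \left(-15\right) = -75$)
$S{\left(-3 \right)} \left(-11\right) \left(-3\right) = \left(-75\right) \left(-11\right) \left(-3\right) = 825 \left(-3\right) = -2475$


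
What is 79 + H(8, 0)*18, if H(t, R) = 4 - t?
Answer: 7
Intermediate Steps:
79 + H(8, 0)*18 = 79 + (4 - 1*8)*18 = 79 + (4 - 8)*18 = 79 - 4*18 = 79 - 72 = 7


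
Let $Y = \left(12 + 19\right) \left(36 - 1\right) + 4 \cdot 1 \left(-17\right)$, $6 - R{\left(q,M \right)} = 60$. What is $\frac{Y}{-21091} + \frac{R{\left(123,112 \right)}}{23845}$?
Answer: $- \frac{25389279}{502914895} \approx -0.050484$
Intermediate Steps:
$R{\left(q,M \right)} = -54$ ($R{\left(q,M \right)} = 6 - 60 = -54$)
$Y = 1017$ ($Y = 31 \cdot 35 + 4 \left(-17\right) = 1085 - 68 = 1017$)
$\frac{Y}{-21091} + \frac{R{\left(123,112 \right)}}{23845} = \frac{1017}{-21091} - \frac{54}{23845} = 1017 \left(- \frac{1}{21091}\right) - \frac{54}{23845} = - \frac{1017}{21091} - \frac{54}{23845} = - \frac{25389279}{502914895}$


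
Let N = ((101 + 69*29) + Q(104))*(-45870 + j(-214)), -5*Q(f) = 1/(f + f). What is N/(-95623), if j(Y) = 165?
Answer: 1816631649/1808144 ≈ 1004.7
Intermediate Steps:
Q(f) = -1/(10*f) (Q(f) = -1/(5*(f + f)) = -1/(2*f)/5 = -1/(10*f))
N = -19982948139/208 (N = ((101 + 69*29) - ⅒/104)*(-45870 + 165) = ((101 + 2001) - ⅒*1/104)*(-45705) = (2102 - 1/1040)*(-45705) = (2186079/1040)*(-45705) = -19982948139/208 ≈ -9.6072e+7)
N/(-95623) = -19982948139/208/(-95623) = -19982948139/208*(-1/95623) = 1816631649/1808144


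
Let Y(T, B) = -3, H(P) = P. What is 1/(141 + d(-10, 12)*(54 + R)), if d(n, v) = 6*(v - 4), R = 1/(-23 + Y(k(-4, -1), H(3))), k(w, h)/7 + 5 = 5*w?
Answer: 13/35505 ≈ 0.00036615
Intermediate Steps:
k(w, h) = -35 + 35*w (k(w, h) = -35 + 7*(5*w) = -35 + 35*w)
R = -1/26 (R = 1/(-23 - 3) = 1/(-26) = -1/26 ≈ -0.038462)
d(n, v) = -24 + 6*v (d(n, v) = 6*(-4 + v) = -24 + 6*v)
1/(141 + d(-10, 12)*(54 + R)) = 1/(141 + (-24 + 6*12)*(54 - 1/26)) = 1/(141 + (-24 + 72)*(1403/26)) = 1/(141 + 48*(1403/26)) = 1/(141 + 33672/13) = 1/(35505/13) = 13/35505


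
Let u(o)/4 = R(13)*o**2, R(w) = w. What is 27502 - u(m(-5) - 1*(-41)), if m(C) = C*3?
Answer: -7650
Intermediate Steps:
m(C) = 3*C
u(o) = 52*o**2 (u(o) = 4*(13*o**2) = 52*o**2)
27502 - u(m(-5) - 1*(-41)) = 27502 - 52*(3*(-5) - 1*(-41))**2 = 27502 - 52*(-15 + 41)**2 = 27502 - 52*26**2 = 27502 - 52*676 = 27502 - 1*35152 = 27502 - 35152 = -7650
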